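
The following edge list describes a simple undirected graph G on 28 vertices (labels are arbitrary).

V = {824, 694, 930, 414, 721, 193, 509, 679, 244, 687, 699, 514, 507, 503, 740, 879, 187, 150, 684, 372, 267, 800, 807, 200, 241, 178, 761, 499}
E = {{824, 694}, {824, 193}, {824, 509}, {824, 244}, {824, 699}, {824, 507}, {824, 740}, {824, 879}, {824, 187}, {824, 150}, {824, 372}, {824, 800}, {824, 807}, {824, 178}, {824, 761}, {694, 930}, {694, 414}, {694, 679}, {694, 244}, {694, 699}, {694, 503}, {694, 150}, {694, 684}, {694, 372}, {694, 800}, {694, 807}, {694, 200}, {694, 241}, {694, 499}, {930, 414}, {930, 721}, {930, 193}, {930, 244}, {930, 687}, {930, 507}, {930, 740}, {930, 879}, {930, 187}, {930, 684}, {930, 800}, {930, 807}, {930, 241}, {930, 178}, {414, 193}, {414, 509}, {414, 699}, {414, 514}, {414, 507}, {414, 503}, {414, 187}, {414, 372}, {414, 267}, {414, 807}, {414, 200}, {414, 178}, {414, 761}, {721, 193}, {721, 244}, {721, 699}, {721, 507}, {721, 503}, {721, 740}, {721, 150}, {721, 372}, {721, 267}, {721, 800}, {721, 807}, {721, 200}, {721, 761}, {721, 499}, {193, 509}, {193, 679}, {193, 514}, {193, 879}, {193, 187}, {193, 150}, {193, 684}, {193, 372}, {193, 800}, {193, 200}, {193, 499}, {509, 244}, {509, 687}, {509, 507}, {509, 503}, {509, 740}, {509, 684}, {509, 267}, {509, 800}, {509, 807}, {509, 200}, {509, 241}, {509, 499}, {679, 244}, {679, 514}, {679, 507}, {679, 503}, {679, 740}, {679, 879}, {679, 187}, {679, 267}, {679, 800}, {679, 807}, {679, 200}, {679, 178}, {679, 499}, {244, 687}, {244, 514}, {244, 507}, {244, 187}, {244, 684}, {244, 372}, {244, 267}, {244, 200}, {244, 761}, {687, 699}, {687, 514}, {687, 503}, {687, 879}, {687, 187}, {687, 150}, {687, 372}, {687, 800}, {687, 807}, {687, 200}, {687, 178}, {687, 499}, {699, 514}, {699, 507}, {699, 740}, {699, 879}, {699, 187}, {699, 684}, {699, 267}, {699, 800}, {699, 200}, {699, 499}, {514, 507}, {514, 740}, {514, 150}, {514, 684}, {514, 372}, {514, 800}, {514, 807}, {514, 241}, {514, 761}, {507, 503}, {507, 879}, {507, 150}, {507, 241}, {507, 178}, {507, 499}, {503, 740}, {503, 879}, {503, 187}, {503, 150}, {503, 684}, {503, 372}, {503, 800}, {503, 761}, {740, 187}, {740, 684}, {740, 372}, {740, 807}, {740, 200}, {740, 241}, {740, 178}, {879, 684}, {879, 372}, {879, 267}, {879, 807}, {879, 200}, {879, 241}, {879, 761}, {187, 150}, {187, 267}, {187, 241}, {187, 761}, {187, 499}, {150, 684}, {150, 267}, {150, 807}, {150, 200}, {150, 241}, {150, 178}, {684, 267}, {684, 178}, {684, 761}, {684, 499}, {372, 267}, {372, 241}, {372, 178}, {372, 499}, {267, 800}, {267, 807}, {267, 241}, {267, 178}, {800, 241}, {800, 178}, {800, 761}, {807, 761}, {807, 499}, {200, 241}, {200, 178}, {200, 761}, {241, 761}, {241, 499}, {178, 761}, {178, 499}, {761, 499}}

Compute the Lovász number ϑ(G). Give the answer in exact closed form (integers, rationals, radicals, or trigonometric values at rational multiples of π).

7

Vertex 372 has 15 neighbors: 824, 694, 414, 721, 193, 244, 687, 514, 503, 740, 879, 267, 241, 178, 499.
deg(761) = 15; N(761) = {824, 414, 721, 244, 514, 503, 879, 187, 684, 800, 807, 200, 241, 178, 499}.
Vertex 800 has 15 neighbors: 824, 694, 930, 721, 193, 509, 679, 687, 699, 514, 503, 267, 241, 178, 761.
Vertex 824 has 15 neighbors: 694, 193, 509, 244, 699, 507, 740, 879, 187, 150, 372, 800, 807, 178, 761.
G on 28 vertices is 15-regular; Kneser K(8,2) on C(8,2)=28 vertices.
Distinct eigenvalues (to 3 d.p.): [15.0, 1.0, -5.0].
ϑ = −N·λ_min/(λ_max−λ_min) = −28·(-5)/(15−(-5)) = 7.
= 7.00000000… (decimal).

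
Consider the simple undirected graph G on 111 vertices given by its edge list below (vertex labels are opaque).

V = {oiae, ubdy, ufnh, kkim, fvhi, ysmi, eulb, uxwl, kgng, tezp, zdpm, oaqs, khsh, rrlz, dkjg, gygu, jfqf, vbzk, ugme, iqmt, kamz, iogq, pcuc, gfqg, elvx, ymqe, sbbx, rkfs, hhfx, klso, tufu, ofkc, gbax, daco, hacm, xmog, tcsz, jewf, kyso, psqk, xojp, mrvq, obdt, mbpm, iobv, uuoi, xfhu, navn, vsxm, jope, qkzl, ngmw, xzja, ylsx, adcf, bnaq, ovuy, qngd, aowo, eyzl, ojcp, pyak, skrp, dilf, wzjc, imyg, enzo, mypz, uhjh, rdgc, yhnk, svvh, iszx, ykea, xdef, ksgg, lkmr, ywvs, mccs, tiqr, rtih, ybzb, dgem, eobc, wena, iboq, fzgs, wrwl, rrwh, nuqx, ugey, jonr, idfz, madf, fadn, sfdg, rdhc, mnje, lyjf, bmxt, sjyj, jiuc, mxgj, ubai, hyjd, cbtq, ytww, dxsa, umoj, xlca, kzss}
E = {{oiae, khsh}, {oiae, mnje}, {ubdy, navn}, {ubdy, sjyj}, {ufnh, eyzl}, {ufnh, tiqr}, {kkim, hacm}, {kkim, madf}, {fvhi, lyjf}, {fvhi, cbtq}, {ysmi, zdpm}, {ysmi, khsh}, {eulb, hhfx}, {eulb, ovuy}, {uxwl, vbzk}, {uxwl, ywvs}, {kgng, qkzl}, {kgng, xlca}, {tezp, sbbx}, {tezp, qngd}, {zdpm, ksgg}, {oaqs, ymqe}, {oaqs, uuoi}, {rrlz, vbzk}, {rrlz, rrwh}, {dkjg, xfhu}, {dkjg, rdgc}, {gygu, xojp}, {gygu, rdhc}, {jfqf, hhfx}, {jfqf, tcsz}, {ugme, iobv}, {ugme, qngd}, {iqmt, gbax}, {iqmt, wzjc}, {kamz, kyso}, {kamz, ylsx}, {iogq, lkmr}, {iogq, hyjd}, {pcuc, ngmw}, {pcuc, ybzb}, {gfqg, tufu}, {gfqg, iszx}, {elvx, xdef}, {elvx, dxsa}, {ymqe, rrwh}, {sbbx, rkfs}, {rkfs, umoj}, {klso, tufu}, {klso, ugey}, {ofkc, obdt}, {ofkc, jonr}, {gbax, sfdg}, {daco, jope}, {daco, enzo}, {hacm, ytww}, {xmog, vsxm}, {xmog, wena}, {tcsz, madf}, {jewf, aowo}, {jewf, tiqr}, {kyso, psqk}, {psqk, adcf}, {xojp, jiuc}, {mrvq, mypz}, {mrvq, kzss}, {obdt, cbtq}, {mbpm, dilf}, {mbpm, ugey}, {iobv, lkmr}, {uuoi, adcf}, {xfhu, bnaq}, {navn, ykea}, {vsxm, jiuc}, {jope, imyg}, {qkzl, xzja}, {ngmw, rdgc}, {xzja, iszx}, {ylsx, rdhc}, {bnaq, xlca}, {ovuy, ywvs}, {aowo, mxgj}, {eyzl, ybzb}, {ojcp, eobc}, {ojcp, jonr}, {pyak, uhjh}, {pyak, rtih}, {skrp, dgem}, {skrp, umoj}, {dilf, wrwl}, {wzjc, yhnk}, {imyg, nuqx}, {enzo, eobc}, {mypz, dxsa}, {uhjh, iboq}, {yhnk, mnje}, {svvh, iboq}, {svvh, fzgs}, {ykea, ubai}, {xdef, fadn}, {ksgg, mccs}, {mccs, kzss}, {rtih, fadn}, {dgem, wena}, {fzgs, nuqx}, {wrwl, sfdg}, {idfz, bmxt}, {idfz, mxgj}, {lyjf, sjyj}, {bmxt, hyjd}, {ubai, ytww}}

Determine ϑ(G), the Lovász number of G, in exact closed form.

deg(kkim) = 2; N(kkim) = {hacm, madf}.
N(pcuc) = {ngmw, ybzb}, |N(pcuc)| = 2.
deg(umoj) = 2; N(umoj) = {rkfs, skrp}.
deg(kgng) = 2; N(kgng) = {qkzl, xlca}.
deg(v) = 2 for all v (|V|=111); the odd cycle C_{111}.
A has 56 distinct eigenvalues ≈ [2.0, 1.9968, 1.9872, 1.9712, 1.949, 1.9204, 1.8858, 1.845, 1.7984, 1.746, 1.688, 1.6247, 1.5561, 1.4825, 1.4042, 1.3213, 1.2343, 1.1433, 1.0486, 0.9506, 0.8495, 0.7457, 0.6395, 0.5313, 0.4214, 0.3101, 0.1978, 0.0849, -0.0283, -0.1414, -0.254, -0.3659, -0.4765, -0.5856, -0.6929, -0.7979, -0.9004, -1.0, -1.0964, -1.1893, -1.2783, -1.3633, -1.4439, -1.5199, -1.591, -1.657, -1.7177, -1.7729, -1.8225, -1.8661, -1.9039, -1.9355, -1.9609, -1.98, -1.9928, -1.9992].
Lovász (edge-transitive): ϑ = −111·(-2*cos(pi/111))/((2)−(-2*cos(pi/111))) = 111*cos(pi/111)/(cos(pi/111) + 1).
ϑ(G) ≈ 55.4889.
55 ≤ 111*cos(pi/111)/(cos(pi/111) + 1) ≤ 56: both strict.

111*cos(pi/111)/(cos(pi/111) + 1)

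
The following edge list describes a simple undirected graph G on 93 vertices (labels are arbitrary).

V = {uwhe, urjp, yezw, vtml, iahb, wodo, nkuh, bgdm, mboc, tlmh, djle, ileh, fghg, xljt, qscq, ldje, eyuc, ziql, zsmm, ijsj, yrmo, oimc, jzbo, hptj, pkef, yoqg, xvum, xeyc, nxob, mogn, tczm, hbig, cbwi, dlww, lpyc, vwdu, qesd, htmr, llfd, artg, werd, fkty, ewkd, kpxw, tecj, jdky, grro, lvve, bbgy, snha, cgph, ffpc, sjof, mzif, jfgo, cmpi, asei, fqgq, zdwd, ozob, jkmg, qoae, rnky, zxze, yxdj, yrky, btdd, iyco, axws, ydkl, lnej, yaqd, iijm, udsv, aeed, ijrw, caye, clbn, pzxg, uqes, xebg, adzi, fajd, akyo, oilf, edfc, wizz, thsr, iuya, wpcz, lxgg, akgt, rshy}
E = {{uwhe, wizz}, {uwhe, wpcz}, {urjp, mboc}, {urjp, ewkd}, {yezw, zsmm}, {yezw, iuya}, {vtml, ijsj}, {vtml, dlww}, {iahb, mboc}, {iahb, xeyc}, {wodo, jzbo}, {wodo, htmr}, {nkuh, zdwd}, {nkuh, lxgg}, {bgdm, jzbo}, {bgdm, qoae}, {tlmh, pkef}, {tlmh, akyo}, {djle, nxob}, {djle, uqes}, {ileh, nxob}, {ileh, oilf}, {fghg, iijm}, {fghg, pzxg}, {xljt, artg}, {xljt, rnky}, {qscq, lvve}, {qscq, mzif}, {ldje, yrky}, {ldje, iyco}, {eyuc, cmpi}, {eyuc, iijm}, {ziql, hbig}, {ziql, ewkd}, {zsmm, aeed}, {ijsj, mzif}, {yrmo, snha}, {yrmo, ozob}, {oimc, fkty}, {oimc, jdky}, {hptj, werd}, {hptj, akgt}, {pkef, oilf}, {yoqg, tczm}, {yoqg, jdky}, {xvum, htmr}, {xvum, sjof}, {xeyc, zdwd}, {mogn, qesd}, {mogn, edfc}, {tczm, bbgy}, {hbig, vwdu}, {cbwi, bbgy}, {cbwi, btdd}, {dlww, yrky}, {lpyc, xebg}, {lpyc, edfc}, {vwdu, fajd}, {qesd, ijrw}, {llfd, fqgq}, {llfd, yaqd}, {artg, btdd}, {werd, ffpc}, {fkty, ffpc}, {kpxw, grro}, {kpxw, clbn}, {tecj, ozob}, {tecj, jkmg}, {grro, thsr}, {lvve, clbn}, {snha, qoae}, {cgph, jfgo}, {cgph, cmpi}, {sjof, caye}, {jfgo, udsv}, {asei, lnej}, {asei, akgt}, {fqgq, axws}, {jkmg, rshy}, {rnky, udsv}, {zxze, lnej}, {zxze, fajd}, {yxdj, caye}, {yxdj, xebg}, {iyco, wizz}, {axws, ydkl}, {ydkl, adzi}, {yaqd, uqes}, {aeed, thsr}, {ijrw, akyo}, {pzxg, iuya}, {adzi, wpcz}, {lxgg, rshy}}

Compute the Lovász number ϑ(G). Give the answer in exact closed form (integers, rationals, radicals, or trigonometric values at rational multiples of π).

Vertex yezw has 2 neighbors: zsmm, iuya.
deg(bgdm) = 2; N(bgdm) = {jzbo, qoae}.
deg(wodo) = 2; N(wodo) = {jzbo, htmr}.
Vertex lnej has 2 neighbors: asei, zxze.
deg(v) = 2 for all v (|V|=93); the odd cycle C_{93}.
Distinct eigenvalues (to 6 d.p.): [2.0, 1.995437, 1.98177, 1.95906, 1.927411, 1.886968, 1.837916, 1.780477, 1.714914, 1.641527, 1.56065, 1.472651, 1.377934, 1.276929, 1.170098, 1.057928, 0.940931, 0.819641, 0.694611, 0.566411, 0.435627, 0.302856, 0.168702, 0.033779, -0.101298, -0.235913, -0.369452, -0.501305, -0.630871, -0.757558, -0.880788, -1.0, -1.114649, -1.224212, -1.328189, -1.426106, -1.517516, -1.602002, -1.679179, -1.748693, -1.810229, -1.863505, -1.908279, -1.944345, -1.97154, -1.989739, -1.998859].
λ_max=2, λ_min=-2*cos(pi/93); ϑ = −93·λ_min/(λ_max−λ_min) = 93*cos(pi/93)/(cos(pi/93) + 1).
ϑ(G) ≈ 46.4867319.
α=46, χ(Ḡ)=47; ϑ=93*cos(pi/93)/(cos(pi/93) + 1) lies between (both strict).

93*cos(pi/93)/(cos(pi/93) + 1)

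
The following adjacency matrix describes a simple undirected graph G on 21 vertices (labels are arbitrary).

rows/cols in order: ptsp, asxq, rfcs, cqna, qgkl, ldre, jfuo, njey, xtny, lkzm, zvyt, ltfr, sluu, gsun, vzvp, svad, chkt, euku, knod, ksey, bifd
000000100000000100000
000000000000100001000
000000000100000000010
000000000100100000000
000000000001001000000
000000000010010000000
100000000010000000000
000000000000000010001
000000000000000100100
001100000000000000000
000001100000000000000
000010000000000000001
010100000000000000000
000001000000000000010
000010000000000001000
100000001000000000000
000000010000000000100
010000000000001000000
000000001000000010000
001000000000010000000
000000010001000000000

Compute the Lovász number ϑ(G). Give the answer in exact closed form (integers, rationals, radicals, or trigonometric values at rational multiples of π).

deg(asxq) = 2; N(asxq) = {sluu, euku}.
Vertex ltfr has 2 neighbors: qgkl, bifd.
N(sluu) = {asxq, cqna}, |N(sluu)| = 2.
deg(lkzm) = 2; N(lkzm) = {rfcs, cqna}.
G on 21 vertices is 2-regular; connected 2-regular on 21 ⇒ C_{21}.
A has 11 distinct eigenvalues ≈ [2.0, 1.911, 1.652, 1.247, 0.731, 0.149, -0.445, -1.0, -1.466, -1.802, -1.978].
Lovász (edge-transitive): ϑ = −21·(-2*cos(pi/21))/((2)−(-2*cos(pi/21))) = 21*cos(pi/21)/(cos(pi/21) + 1).
= 10.4410325… (decimal).
Sandwich: α(G)=10 ≤ ϑ(G)=21*cos(pi/21)/(cos(pi/21) + 1) ≤ χ(Ḡ)=11 (both strict).

21*cos(pi/21)/(cos(pi/21) + 1)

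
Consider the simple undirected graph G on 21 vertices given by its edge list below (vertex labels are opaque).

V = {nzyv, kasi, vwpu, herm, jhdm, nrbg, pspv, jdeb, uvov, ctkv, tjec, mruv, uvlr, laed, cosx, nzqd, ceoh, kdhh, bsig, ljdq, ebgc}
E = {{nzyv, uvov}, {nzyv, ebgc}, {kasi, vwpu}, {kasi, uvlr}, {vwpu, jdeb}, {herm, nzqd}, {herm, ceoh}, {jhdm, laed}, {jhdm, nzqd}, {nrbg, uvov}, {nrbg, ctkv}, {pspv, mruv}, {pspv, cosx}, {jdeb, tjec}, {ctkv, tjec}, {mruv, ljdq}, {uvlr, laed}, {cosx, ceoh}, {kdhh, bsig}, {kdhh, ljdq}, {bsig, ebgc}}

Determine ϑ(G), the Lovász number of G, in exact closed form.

N(kdhh) = {bsig, ljdq}, |N(kdhh)| = 2.
Vertex bsig has 2 neighbors: kdhh, ebgc.
deg(nzyv) = 2; N(nzyv) = {uvov, ebgc}.
Vertex herm has 2 neighbors: nzqd, ceoh.
21-vertex 2-regular graph: this is C_{21}, the 21-cycle.
spec(A) ≈ [2.0, 1.911146, 1.652478, 1.24698, 0.730682, 0.14946, -0.445042, -1.0, -1.466104, -1.801938, -1.977662] (distinct, 6 d.p.).
−21·(-2*cos(pi/21)) / ((2)−(-2*cos(pi/21))) = 21*cos(pi/21)/(cos(pi/21) + 1) = ϑ(G).
≈ 10.441033 (to 6 d.p.).
Check 10 ≤ 21*cos(pi/21)/(cos(pi/21) + 1) ≤ 11: both strict.

21*cos(pi/21)/(cos(pi/21) + 1)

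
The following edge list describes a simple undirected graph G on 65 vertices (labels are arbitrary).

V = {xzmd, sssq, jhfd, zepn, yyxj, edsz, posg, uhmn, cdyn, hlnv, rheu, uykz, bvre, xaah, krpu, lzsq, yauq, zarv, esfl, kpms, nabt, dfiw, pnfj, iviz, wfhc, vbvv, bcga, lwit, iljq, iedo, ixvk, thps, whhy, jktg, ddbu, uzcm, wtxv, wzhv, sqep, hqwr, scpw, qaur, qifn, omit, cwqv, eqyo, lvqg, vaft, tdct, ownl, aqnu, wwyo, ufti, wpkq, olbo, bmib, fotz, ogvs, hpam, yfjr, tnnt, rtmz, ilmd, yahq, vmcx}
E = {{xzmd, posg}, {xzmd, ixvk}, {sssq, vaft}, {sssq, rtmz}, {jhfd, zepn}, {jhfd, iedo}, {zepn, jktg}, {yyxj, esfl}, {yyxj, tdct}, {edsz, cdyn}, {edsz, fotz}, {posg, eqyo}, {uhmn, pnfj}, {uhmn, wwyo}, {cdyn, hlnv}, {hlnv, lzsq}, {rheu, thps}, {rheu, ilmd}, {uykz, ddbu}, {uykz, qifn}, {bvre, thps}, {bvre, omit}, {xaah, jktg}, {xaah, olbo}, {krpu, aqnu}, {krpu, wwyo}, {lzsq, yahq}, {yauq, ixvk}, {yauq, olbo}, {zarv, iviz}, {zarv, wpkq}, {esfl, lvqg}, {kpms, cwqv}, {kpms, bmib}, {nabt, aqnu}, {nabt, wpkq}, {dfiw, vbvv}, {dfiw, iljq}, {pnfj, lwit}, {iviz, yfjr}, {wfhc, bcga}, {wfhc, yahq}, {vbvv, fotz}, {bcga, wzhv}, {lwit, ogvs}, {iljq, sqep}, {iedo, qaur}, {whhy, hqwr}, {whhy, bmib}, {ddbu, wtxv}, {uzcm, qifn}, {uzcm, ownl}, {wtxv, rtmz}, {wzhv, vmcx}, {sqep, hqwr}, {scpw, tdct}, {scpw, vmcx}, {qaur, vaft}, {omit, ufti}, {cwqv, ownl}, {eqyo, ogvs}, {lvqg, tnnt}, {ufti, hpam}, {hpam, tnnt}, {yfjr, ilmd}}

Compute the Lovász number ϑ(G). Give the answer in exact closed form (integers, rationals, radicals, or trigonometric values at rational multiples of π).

N(vbvv) = {dfiw, fotz}, |N(vbvv)| = 2.
deg(tdct) = 2; N(tdct) = {yyxj, scpw}.
deg(omit) = 2; N(omit) = {bvre, ufti}.
Vertex posg has 2 neighbors: xzmd, eqyo.
65-vertex 2-regular graph: this is C_{65}, the 65-cycle.
A has 33 distinct eigenvalues ≈ [2.0, 1.9907, 1.9627, 1.9165, 1.8523, 1.7709, 1.6729, 1.5593, 1.4312, 1.2897, 1.1361, 0.972, 0.7987, 0.618, 0.4316, 0.2411, 0.0483, -0.1449, -0.3367, -0.5254, -0.7092, -0.8864, -1.0553, -1.2143, -1.362, -1.497, -1.618, -1.7239, -1.8137, -1.8866, -1.9419, -1.979, -1.9977].
λ_max=2, λ_min=-2*cos(pi/65); ϑ = −65·λ_min/(λ_max−λ_min) = 65*cos(pi/65)/(cos(pi/65) + 1).
ϑ(G) ≈ 32.481013.
Check 32 ≤ 65*cos(pi/65)/(cos(pi/65) + 1) ≤ 33: both strict.

65*cos(pi/65)/(cos(pi/65) + 1)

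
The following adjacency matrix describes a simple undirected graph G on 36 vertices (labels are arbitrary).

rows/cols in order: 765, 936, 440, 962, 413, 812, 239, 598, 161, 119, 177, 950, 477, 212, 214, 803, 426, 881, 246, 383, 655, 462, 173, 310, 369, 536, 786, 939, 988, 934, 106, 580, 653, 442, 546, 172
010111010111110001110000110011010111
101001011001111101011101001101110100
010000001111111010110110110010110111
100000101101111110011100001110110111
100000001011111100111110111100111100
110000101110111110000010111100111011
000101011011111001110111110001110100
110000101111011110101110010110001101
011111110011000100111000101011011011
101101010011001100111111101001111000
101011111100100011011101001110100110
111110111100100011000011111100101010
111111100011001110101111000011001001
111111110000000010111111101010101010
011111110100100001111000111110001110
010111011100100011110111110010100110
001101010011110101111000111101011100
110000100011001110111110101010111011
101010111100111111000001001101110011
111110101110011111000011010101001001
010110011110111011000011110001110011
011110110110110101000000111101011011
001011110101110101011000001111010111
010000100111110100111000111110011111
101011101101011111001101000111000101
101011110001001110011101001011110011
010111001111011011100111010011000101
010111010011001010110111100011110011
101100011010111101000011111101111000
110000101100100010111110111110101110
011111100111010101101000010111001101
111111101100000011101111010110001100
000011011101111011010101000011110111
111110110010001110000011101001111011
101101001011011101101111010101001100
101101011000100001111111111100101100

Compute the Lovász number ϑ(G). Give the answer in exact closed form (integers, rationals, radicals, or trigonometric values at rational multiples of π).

8

Vertex 950 has 21 neighbors: 765, 936, 440, 962, 413, 239, 598, 161, 119, 477, 426, 881, 173, 310, 369, 536, 786, 939, 106, 653, 546.
Vertex 881 has 21 neighbors: 765, 936, 239, 177, 950, 214, 803, 426, 246, 383, 655, 462, 173, 369, 786, 988, 106, 580, 653, 546, 172.
Vertex 442 has 21 neighbors: 765, 936, 440, 962, 413, 239, 598, 177, 214, 803, 426, 173, 310, 369, 786, 934, 106, 580, 653, 546, 172.
deg(161) = 21; N(161) = {936, 440, 962, 413, 812, 239, 598, 177, 950, 803, 246, 383, 655, 369, 786, 988, 934, 580, 653, 546, 172}.
deg(v) = 21 for all v (|V|=36); this is K(9,2), the Kneser graph.
spec(A) ≈ [21.0, 1.0, -6.0] (distinct, 5 d.p.).
With N=36: ϑ(G) = 36·(-1*(-6))/(21−(-6)) = 8.
ϑ(G) ≈ 8.000000.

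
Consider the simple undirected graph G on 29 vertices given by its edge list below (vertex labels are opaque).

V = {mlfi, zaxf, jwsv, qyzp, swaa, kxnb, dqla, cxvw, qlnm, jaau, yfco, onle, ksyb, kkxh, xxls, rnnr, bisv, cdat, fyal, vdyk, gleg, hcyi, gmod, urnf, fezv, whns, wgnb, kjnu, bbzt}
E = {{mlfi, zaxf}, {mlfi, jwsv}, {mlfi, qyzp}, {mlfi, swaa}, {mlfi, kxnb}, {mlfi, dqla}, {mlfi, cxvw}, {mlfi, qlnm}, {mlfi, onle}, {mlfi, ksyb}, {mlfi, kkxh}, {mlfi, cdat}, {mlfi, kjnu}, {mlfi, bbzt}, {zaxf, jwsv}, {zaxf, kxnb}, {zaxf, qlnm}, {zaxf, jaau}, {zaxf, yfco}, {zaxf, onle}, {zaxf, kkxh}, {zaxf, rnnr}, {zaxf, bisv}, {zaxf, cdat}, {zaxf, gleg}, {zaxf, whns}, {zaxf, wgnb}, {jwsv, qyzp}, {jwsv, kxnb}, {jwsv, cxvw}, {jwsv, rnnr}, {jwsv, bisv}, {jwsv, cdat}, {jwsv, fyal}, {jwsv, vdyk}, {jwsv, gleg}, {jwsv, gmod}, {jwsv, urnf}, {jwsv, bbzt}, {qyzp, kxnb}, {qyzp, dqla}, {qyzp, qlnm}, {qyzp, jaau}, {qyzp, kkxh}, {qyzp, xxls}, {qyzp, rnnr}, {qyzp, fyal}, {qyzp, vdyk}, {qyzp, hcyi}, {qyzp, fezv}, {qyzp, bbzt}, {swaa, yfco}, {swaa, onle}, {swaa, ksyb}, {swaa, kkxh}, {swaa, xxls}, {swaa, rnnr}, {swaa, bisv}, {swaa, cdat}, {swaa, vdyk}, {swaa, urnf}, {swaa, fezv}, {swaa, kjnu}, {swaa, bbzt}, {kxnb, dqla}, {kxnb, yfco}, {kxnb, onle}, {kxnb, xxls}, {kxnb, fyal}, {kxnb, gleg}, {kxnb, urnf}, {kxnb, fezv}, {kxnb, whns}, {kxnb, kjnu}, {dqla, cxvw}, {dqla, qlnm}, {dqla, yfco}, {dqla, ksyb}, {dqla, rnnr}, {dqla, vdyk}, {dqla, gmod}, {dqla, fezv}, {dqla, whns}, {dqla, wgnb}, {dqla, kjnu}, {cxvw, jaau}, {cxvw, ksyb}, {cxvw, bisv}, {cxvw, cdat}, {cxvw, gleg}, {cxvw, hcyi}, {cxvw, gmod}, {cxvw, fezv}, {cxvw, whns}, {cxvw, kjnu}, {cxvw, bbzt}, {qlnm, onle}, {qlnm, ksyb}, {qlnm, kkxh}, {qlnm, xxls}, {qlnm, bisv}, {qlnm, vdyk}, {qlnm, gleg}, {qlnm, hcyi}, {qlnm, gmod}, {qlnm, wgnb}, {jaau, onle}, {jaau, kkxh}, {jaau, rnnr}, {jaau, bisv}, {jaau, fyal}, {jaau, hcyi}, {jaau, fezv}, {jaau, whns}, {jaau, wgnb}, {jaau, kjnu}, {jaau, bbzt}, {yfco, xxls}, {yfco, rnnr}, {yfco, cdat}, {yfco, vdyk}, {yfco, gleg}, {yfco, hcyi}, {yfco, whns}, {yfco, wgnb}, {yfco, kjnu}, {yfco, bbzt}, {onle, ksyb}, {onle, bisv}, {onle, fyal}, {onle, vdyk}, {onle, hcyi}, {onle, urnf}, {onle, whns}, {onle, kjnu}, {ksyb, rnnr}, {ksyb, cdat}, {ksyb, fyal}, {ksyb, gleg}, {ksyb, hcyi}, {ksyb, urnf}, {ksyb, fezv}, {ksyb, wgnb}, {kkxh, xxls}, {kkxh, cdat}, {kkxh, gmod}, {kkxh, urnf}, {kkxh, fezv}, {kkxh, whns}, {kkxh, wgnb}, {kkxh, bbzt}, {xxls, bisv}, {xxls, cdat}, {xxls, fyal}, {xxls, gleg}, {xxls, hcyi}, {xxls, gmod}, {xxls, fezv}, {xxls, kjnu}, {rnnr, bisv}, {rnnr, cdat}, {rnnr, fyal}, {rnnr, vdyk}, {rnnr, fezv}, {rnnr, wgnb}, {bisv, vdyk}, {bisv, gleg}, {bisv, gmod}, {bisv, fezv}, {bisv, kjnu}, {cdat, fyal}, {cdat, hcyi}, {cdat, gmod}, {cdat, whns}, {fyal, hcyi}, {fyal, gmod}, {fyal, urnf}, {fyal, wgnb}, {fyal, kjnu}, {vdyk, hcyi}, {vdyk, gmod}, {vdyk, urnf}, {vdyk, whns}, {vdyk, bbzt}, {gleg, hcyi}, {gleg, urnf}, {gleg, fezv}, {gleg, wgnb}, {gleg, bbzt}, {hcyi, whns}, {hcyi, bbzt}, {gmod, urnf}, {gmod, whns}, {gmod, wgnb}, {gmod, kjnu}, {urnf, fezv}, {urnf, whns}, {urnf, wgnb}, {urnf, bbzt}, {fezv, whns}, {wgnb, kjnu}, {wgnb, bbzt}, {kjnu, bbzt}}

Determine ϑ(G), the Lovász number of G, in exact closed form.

sqrt(29)

N(bbzt) = {mlfi, jwsv, qyzp, swaa, cxvw, jaau, yfco, kkxh, vdyk, gleg, hcyi, urnf, wgnb, kjnu}, |N(bbzt)| = 14.
Vertex cxvw has 14 neighbors: mlfi, jwsv, dqla, jaau, ksyb, bisv, cdat, gleg, hcyi, gmod, fezv, whns, kjnu, bbzt.
deg(fyal) = 14; N(fyal) = {jwsv, qyzp, kxnb, jaau, onle, ksyb, xxls, rnnr, cdat, hcyi, gmod, urnf, wgnb, kjnu}.
deg(vdyk) = 14; N(vdyk) = {jwsv, qyzp, swaa, dqla, qlnm, yfco, onle, rnnr, bisv, hcyi, gmod, urnf, whns, bbzt}.
29-vertex 14-regular graph: SR(29,14,6,7) — a Paley graph.
A has 3 distinct eigenvalues ≈ [14.0, 2.193, -3.193].
ϑ = −N·λ_min/(λ_max−λ_min) = −29·(-sqrt(29)/2 - 1/2)/(14−(-sqrt(29)/2 - 1/2)) = sqrt(29).
ϑ(G) ≈ 5.3852.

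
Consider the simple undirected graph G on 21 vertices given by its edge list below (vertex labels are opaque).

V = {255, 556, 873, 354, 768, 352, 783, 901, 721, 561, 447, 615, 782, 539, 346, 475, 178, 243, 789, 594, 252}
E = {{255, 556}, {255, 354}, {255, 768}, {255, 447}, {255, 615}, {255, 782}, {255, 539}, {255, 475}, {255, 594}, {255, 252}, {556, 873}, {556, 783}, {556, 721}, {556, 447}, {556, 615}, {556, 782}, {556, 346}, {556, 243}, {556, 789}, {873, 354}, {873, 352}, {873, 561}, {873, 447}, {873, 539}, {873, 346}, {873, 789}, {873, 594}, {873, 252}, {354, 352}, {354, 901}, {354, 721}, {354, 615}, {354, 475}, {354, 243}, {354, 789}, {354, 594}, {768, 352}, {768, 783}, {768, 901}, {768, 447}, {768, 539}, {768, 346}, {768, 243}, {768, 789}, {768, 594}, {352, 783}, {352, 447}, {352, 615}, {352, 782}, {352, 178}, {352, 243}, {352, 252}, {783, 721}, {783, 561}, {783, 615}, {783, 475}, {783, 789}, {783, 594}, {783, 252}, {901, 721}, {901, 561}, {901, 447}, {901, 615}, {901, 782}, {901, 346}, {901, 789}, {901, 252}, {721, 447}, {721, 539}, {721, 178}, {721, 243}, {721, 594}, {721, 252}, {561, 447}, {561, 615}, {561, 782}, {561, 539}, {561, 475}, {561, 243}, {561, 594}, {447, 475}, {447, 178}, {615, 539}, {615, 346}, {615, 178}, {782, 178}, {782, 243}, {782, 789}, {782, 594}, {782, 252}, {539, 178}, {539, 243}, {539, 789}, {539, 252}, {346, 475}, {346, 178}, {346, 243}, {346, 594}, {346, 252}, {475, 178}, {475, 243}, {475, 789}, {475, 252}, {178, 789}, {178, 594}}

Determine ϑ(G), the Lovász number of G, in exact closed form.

deg(901) = 10; N(901) = {354, 768, 721, 561, 447, 615, 782, 346, 789, 252}.
N(447) = {255, 556, 873, 768, 352, 901, 721, 561, 475, 178}, |N(447)| = 10.
deg(789) = 10; N(789) = {556, 873, 354, 768, 783, 901, 782, 539, 475, 178}.
Vertex 243 has 10 neighbors: 556, 354, 768, 352, 721, 561, 782, 539, 346, 475.
Regular of degree 10 on 21 vertices: Kneser K(7,2) on C(7,2)=21 vertices.
spec(A) ≈ [10.0, 1.0, -4.0] (distinct, 4 d.p.).
ϑ = −N·λ_min/(λ_max−λ_min) = −21·(-4)/(10−(-4)) = 6.
= 6.000000000… (decimal).

6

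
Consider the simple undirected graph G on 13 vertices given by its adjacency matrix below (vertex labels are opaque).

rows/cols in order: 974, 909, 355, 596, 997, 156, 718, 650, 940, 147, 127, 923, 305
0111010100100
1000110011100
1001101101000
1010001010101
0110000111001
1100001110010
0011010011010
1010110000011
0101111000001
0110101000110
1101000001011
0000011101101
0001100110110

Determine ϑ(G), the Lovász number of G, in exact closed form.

Vertex 650 has 6 neighbors: 974, 355, 997, 156, 923, 305.
Vertex 940 has 6 neighbors: 909, 596, 997, 156, 718, 305.
deg(147) = 6; N(147) = {909, 355, 997, 718, 127, 923}.
Vertex 923 has 6 neighbors: 156, 718, 650, 147, 127, 305.
Regular of degree 6 on 13 vertices: strongly regular (13,6,2,3).
spec(A) ≈ [6.0, 1.30278, -2.30278] (distinct, 5 d.p.).
λ_max=6, λ_min=-sqrt(13)/2 - 1/2; ϑ = −13·λ_min/(λ_max−λ_min) = sqrt(13).
ϑ(G) ≈ 3.605551.

sqrt(13)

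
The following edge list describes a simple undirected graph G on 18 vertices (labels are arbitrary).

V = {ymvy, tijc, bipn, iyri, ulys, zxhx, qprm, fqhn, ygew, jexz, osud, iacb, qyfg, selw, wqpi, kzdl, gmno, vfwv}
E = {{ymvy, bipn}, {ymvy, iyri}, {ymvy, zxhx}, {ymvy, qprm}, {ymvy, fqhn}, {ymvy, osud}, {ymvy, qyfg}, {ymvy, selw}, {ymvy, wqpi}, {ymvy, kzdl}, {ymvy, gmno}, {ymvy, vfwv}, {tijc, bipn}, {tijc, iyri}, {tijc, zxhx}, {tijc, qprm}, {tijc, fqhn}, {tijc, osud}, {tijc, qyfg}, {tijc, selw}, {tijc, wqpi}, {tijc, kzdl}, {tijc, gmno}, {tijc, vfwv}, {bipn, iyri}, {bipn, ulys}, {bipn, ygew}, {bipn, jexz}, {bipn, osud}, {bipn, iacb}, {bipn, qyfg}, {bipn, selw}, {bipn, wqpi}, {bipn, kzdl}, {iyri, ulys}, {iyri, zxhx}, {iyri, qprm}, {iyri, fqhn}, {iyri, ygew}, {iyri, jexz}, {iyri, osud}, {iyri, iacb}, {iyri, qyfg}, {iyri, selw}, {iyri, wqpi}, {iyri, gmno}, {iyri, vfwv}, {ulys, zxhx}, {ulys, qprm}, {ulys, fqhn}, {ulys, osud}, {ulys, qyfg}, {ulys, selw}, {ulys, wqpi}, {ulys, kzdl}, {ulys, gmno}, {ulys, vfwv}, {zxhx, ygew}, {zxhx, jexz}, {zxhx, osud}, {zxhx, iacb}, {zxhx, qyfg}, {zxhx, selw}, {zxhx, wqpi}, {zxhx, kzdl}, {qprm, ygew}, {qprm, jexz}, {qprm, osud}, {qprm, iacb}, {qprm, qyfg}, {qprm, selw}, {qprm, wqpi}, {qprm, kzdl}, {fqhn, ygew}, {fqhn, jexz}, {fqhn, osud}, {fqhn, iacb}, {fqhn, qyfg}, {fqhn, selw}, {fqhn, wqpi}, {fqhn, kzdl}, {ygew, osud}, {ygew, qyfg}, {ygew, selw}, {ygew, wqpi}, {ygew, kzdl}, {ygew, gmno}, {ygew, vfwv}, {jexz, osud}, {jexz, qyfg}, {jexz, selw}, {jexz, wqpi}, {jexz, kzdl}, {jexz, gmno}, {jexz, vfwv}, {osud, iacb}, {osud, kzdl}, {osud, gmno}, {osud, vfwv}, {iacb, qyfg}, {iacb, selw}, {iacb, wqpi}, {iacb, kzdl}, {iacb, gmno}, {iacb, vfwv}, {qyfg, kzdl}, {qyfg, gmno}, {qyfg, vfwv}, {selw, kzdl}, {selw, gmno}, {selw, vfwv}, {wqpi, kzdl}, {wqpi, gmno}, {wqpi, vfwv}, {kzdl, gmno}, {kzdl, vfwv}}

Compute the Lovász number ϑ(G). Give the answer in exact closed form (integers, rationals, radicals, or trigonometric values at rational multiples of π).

6

Vertex jexz has 12 neighbors: bipn, iyri, zxhx, qprm, fqhn, osud, qyfg, selw, wqpi, kzdl, gmno, vfwv.
Vertex selw has 14 neighbors: ymvy, tijc, bipn, iyri, ulys, zxhx, qprm, fqhn, ygew, jexz, iacb, kzdl, gmno, vfwv.
deg(fqhn) = 12; N(fqhn) = {ymvy, tijc, iyri, ulys, ygew, jexz, osud, iacb, qyfg, selw, wqpi, kzdl}.
deg(tijc) = 12; N(tijc) = {bipn, iyri, zxhx, qprm, fqhn, osud, qyfg, selw, wqpi, kzdl, gmno, vfwv}.
Complete 4-partite, parts [6, 6, 4, 2]: perfect, ϑ = α = 6.
ϑ(G) ≈ 6.00000.
Lovász sandwich 6 ≤ 6 ≤ 6: collapsed.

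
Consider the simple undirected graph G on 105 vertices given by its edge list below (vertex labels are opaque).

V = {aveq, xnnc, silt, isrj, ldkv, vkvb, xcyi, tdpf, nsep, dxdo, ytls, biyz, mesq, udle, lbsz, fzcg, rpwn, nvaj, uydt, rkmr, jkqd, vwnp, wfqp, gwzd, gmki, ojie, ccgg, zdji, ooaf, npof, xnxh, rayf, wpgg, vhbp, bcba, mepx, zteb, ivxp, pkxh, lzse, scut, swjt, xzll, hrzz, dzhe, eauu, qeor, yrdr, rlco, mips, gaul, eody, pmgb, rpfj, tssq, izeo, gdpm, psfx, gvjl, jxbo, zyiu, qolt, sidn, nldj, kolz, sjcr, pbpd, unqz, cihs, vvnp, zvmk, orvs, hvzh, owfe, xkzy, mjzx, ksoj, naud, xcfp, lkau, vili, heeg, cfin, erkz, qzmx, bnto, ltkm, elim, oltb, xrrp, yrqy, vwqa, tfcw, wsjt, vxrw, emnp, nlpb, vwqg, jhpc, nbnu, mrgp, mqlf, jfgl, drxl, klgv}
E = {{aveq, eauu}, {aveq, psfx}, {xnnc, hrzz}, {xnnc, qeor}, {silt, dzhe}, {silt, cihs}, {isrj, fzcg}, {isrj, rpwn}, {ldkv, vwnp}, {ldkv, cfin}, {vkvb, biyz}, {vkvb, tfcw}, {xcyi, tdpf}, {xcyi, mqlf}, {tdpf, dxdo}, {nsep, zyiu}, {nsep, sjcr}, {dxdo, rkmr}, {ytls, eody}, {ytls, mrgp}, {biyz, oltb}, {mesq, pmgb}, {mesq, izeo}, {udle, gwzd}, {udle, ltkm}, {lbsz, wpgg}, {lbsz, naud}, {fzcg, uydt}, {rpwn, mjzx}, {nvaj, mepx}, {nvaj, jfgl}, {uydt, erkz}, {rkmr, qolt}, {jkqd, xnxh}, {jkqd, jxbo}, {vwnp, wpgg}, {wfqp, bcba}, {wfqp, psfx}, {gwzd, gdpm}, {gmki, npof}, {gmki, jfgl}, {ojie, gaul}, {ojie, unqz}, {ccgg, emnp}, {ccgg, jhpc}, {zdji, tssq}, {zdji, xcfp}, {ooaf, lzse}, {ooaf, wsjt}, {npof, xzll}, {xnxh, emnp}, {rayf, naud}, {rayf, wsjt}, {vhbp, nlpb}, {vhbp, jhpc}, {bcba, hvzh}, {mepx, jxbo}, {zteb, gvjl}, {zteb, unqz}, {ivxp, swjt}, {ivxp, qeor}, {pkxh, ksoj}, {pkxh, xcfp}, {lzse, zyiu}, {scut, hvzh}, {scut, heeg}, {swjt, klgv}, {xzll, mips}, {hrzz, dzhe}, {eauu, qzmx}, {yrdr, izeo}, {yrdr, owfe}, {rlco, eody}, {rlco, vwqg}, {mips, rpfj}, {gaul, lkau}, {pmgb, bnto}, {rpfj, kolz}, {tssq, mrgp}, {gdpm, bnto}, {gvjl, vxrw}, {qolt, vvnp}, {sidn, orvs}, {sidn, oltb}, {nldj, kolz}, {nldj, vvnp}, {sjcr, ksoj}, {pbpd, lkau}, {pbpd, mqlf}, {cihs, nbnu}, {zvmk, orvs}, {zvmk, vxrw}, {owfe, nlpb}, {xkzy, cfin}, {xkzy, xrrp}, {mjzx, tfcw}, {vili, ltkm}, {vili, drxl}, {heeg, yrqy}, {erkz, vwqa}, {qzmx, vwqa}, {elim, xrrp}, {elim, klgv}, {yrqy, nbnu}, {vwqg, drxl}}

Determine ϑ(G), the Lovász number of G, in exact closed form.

deg(tssq) = 2; N(tssq) = {zdji, mrgp}.
deg(mips) = 2; N(mips) = {xzll, rpfj}.
N(dxdo) = {tdpf, rkmr}, |N(dxdo)| = 2.
Vertex xkzy has 2 neighbors: cfin, xrrp.
G on 105 vertices is 2-regular; connected 2-regular on 105 ⇒ C_{105}.
A has 53 distinct eigenvalues ≈ [2.0, 1.99642, 1.98569, 1.96786, 1.94298, 1.91115, 1.87247, 1.82709, 1.77517, 1.7169, 1.65248, 1.58214, 1.50614, 1.42475, 1.33826, 1.24698, 1.15123, 1.05137, 0.94774, 0.84071, 0.73068, 0.61803, 0.50317, 0.38651, 0.26847, 0.14946, 0.02992, -0.08973, -0.20906, -0.32764, -0.44504, -0.56085, -0.67466, -0.78605, -0.89463, -1.0, -1.10179, -1.19964, -1.2932, -1.38213, -1.4661, -1.54483, -1.61803, -1.68544, -1.74682, -1.80194, -1.85061, -1.89265, -1.92793, -1.9563, -1.97766, -1.99195, -1.9991].
−105·(-2*cos(pi/105)) / ((2)−(-2*cos(pi/105))) = 105*cos(pi/105)/(cos(pi/105) + 1) = ϑ(G).
= 52.488248718… (decimal).
Check 52 ≤ 105*cos(pi/105)/(cos(pi/105) + 1) ≤ 53: both strict.

105*cos(pi/105)/(cos(pi/105) + 1)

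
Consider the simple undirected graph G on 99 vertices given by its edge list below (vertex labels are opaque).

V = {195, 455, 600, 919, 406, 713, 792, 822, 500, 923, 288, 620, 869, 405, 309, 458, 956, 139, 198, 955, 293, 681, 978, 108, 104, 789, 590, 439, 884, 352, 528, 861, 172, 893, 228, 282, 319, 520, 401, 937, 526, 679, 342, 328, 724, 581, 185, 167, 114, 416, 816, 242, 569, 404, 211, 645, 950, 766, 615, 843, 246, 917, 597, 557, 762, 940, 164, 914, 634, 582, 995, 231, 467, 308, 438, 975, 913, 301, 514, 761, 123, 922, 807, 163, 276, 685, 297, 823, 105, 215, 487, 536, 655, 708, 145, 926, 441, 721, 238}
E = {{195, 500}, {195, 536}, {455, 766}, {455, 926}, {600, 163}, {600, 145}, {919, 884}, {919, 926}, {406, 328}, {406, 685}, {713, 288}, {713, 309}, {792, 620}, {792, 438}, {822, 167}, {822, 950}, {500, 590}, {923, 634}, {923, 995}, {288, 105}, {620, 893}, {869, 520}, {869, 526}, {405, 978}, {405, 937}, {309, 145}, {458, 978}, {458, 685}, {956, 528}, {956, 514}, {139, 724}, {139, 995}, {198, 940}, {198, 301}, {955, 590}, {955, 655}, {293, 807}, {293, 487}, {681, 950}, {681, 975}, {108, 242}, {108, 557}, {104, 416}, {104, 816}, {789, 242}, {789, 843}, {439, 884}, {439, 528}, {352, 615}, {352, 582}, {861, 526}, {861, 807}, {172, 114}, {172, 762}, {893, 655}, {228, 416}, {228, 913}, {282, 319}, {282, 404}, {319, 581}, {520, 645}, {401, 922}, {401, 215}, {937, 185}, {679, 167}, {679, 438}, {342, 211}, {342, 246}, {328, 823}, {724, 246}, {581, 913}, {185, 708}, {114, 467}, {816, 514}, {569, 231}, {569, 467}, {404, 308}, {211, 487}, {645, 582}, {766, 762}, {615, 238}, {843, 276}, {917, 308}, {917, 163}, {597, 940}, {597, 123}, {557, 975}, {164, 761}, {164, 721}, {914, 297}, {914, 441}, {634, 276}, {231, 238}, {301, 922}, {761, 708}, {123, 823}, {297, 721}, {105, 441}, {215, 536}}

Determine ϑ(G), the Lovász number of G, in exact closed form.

99*cos(pi/99)/(cos(pi/99) + 1)

Vertex 164 has 2 neighbors: 761, 721.
deg(792) = 2; N(792) = {620, 438}.
deg(242) = 2; N(242) = {108, 789}.
N(913) = {228, 581}, |N(913)| = 2.
2-regular, N=99; the odd cycle C_{99}.
The 50 distinct eigenvalues: [2.0, 1.99597, 1.98391, 1.96386, 1.9359, 1.90014, 1.85674, 1.80585, 1.7477, 1.68251, 1.61054, 1.53209, 1.44747, 1.35702, 1.26111, 1.16011, 1.05445, 0.94454, 0.83083, 0.71377, 0.59384, 0.47152, 0.3473, 0.22168, 0.09516, -0.03173, -0.1585, -0.28463, -0.40961, -0.53295, -0.65414, -0.77269, -0.88813, -1.0, -1.10784, -1.21122, -1.30972, -1.40295, -1.49053, -1.57211, -1.64735, -1.71597, -1.77767, -1.83222, -1.87939, -1.91899, -1.95086, -1.97488, -1.99094, -1.99899].
Lovász: ϑ = −99(-2*cos(pi/99))/(2+-(-1)*2*cos(pi/99)) = 99*cos(pi/99)/(cos(pi/99) + 1).
≈ 49.4875363 (to 7 d.p.).
49 ≤ 99*cos(pi/99)/(cos(pi/99) + 1) ≤ 50: both strict.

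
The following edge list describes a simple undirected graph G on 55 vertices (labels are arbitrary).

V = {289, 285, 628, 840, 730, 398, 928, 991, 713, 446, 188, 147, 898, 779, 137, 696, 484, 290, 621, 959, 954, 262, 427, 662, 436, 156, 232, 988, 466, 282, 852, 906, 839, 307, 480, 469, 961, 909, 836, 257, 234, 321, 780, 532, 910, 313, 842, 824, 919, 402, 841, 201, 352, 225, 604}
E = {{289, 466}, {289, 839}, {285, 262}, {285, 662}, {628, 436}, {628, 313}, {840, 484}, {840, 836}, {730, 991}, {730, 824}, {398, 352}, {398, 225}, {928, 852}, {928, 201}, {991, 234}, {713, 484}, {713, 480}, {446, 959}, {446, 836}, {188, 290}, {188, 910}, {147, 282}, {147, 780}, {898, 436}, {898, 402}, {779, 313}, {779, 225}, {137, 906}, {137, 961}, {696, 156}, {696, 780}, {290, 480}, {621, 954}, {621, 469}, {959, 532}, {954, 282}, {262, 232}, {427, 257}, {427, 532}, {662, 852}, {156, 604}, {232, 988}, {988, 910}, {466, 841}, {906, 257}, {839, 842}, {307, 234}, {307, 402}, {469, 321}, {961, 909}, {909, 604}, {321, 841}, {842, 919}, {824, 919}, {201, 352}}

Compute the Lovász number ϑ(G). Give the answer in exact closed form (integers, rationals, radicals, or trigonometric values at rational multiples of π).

N(257) = {427, 906}, |N(257)| = 2.
deg(909) = 2; N(909) = {961, 604}.
Vertex 532 has 2 neighbors: 959, 427.
N(991) = {730, 234}, |N(991)| = 2.
Every vertex has degree 2 (N=55); connected 2-regular on 55 ⇒ C_{55}.
The 28 distinct eigenvalues: [2.0, 1.987, 1.948, 1.8837, 1.7948, 1.6825, 1.5483, 1.3939, 1.2213, 1.0328, 0.8308, 0.618, 0.3972, 0.1712, -0.0571, -0.2846, -0.5084, -0.7256, -0.9333, -1.1289, -1.3097, -1.4735, -1.618, -1.7415, -1.8422, -1.919, -1.9707, -1.9967].
Lovász (edge-transitive): ϑ = −55·(-2*cos(pi/55))/((2)−(-2*cos(pi/55))) = 55*cos(pi/55)/(cos(pi/55) + 1).
= 27.4776… (decimal).
α=27, χ(Ḡ)=28; ϑ=55*cos(pi/55)/(cos(pi/55) + 1) lies between (both strict).

55*cos(pi/55)/(cos(pi/55) + 1)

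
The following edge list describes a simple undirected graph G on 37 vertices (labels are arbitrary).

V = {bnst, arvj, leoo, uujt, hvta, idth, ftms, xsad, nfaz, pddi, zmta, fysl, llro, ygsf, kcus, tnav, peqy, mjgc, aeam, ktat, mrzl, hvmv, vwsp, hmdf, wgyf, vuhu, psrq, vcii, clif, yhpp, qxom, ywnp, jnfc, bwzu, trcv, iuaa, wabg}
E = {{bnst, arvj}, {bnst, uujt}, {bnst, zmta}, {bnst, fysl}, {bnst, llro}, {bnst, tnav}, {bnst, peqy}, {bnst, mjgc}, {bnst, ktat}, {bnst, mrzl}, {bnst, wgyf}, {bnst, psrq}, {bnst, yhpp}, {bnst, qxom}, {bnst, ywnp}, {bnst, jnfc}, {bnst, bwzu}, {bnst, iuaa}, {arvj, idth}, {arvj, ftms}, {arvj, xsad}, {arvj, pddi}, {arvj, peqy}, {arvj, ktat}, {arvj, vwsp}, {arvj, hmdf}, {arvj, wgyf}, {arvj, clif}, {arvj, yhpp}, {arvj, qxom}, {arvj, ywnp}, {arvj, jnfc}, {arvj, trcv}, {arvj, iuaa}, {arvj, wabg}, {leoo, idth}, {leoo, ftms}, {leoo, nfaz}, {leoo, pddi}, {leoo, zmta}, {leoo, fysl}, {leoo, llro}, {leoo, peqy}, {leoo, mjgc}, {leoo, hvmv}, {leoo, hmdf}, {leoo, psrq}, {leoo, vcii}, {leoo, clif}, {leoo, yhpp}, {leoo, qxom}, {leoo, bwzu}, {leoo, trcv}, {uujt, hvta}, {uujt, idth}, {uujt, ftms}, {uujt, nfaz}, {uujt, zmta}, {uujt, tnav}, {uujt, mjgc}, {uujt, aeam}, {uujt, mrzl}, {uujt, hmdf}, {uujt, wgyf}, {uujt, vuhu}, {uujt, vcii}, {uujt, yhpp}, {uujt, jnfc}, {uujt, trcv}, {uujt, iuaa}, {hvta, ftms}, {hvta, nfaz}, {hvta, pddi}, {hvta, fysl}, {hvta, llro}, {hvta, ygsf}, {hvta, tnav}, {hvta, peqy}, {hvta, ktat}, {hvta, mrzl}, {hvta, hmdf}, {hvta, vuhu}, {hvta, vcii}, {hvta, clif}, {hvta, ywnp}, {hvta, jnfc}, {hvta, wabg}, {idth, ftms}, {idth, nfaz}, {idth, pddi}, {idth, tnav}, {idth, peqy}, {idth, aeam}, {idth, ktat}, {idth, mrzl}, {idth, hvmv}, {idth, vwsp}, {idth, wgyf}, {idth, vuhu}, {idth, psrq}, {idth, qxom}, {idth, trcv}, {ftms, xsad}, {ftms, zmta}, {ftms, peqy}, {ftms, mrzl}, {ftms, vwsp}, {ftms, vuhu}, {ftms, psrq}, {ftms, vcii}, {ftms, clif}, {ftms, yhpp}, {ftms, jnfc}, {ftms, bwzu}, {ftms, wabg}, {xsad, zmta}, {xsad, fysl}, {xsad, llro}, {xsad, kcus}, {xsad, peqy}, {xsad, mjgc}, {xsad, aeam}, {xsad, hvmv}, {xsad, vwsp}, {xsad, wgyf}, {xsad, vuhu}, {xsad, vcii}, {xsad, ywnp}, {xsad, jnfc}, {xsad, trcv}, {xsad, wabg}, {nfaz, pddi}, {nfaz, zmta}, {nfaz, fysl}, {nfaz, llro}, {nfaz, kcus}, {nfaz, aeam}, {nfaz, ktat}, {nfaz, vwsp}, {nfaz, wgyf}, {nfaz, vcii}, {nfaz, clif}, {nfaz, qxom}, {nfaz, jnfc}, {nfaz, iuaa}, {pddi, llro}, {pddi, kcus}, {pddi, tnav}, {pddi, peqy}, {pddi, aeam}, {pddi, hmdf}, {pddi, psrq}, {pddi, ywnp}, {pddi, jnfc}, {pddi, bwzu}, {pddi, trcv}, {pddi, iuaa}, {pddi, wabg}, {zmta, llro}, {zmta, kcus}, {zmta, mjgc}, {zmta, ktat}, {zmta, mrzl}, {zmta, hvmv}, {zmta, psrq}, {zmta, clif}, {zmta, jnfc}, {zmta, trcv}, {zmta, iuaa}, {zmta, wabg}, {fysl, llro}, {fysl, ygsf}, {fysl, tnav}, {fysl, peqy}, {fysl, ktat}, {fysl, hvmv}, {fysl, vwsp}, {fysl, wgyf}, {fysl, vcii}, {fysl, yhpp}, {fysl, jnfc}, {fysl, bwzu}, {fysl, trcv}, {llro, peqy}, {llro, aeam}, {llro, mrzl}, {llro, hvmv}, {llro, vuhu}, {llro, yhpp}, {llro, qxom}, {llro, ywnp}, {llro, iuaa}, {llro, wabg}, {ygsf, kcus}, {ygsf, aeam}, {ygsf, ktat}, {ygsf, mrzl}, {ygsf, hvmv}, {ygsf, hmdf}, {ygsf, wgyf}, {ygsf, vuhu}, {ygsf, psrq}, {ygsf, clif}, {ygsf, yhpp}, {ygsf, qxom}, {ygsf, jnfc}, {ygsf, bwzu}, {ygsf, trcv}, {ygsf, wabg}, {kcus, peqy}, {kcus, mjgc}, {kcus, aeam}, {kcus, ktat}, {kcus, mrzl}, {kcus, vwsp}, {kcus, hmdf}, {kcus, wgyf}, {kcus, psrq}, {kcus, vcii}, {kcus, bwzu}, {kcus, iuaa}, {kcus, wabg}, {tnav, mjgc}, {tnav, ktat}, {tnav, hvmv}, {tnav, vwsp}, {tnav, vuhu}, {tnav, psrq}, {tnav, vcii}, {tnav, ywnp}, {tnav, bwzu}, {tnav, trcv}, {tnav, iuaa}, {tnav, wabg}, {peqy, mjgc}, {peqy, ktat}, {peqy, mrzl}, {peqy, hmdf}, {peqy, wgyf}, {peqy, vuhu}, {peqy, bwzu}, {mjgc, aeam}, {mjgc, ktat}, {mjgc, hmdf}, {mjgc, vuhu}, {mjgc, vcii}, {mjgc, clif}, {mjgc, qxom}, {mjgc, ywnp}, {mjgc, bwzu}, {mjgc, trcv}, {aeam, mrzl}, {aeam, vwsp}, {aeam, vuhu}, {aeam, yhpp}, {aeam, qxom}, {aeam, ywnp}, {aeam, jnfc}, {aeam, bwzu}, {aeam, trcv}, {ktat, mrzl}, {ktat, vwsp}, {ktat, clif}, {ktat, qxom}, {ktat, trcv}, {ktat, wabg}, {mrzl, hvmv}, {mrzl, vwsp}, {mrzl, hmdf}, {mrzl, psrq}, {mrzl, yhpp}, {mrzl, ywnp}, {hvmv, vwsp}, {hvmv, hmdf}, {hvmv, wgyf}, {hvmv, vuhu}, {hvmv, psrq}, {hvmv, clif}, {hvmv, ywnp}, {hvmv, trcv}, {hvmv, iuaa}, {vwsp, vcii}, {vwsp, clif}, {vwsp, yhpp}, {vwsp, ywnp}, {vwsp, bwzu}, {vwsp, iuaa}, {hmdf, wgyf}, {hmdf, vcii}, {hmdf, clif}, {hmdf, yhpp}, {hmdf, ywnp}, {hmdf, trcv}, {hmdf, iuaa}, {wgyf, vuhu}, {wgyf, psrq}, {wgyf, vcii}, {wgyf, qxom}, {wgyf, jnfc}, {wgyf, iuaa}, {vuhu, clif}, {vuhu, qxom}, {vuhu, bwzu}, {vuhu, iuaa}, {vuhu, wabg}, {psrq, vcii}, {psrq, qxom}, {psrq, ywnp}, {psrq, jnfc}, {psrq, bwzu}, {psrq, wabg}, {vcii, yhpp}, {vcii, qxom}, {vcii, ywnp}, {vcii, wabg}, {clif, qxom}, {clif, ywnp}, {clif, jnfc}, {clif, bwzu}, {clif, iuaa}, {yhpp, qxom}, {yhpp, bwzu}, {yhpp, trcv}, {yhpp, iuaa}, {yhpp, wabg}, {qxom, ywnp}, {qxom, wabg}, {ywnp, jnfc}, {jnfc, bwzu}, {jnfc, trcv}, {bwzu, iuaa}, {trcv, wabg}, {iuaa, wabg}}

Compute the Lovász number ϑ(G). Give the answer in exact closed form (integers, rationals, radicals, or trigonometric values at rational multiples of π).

N(trcv) = {arvj, leoo, uujt, idth, xsad, pddi, zmta, fysl, ygsf, tnav, mjgc, aeam, ktat, hvmv, hmdf, yhpp, jnfc, wabg}, |N(trcv)| = 18.
Vertex aeam has 18 neighbors: uujt, idth, xsad, nfaz, pddi, llro, ygsf, kcus, mjgc, mrzl, vwsp, vuhu, yhpp, qxom, ywnp, jnfc, bwzu, trcv.
N(xsad) = {arvj, ftms, zmta, fysl, llro, kcus, peqy, mjgc, aeam, hvmv, vwsp, wgyf, vuhu, vcii, ywnp, jnfc, trcv, wabg}, |N(xsad)| = 18.
Vertex kcus has 18 neighbors: xsad, nfaz, pddi, zmta, ygsf, peqy, mjgc, aeam, ktat, mrzl, vwsp, hmdf, wgyf, psrq, vcii, bwzu, iuaa, wabg.
18-regular, N=37; SR(37,18,8,9) — a Paley graph.
Distinct eigenvalues (to 4 d.p.): [18.0, 2.5414, -3.5414].
Lovász (edge-transitive): ϑ = −37·(-sqrt(37)/2 - 1/2)/((18)−(-sqrt(37)/2 - 1/2)) = sqrt(37).
= 6.0828… (decimal).

sqrt(37)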